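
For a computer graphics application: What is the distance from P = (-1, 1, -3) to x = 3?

distance = |a·x₀ + b·y₀ + c·z₀ - d| / √(a² + b² + c²)
  = |1·(-1) + 0·1 + 0·(-3) - 3| / √(1² + 0² + 0²)
  = |-1 + 0 + 0 - 3| / √(1 + 0 + 0)
  = |-4| / √1
  = 4 / 1
  ≈ 4

4


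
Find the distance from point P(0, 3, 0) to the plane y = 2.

distance = |a·x₀ + b·y₀ + c·z₀ - d| / √(a² + b² + c²)
  = |0·0 + 1·3 + 0·0 - 2| / √(0² + 1² + 0²)
  = |0 + 3 + 0 - 2| / √(0 + 1 + 0)
  = |1| / √1
  = 1 / 1
  ≈ 1

1


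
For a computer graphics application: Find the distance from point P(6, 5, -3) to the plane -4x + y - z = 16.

distance = |a·x₀ + b·y₀ + c·z₀ - d| / √(a² + b² + c²)
  = |(-4)·6 + 1·5 + (-1)·(-3) - 16| / √((-4)² + 1² + (-1)²)
  = |-24 + 5 + 3 - 16| / √(16 + 1 + 1)
  = |-32| / √18
  = 32 / 4.243
  ≈ 7.542

7.542


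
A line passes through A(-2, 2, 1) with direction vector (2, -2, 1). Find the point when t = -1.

P(t) = A + t·d
  = (-2 + 2·(-1), 2 + (-2)·(-1), 1 + 1·(-1))
  = (-2 - 2, 2 + 2, 1 - 1)
  = (-4, 4, 0)

(-4, 4, 0)


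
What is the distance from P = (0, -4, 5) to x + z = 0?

distance = |a·x₀ + b·y₀ + c·z₀ - d| / √(a² + b² + c²)
  = |1·0 + 0·(-4) + 1·5 - 0| / √(1² + 0² + 1²)
  = |0 + 0 + 5 + 0| / √(1 + 0 + 1)
  = |5| / √2
  = 5 / 1.414
  ≈ 3.536

3.536


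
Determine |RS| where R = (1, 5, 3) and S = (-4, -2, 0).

d = √[(x₂-x₁)² + (y₂-y₁)² + (z₂-z₁)²]
  = √[(-5)² + (-7)² + (-3)²]
  = √[25 + 49 + 9]
  = √83
  ≈ 9.11

9.11


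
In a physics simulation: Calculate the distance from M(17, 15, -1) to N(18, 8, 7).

d = √[(x₂-x₁)² + (y₂-y₁)² + (z₂-z₁)²]
  = √[1² + (-7)² + 8²]
  = √[1 + 49 + 64]
  = √114
  ≈ 10.68

10.68


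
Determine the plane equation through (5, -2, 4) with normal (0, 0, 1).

The plane through P with normal n = (a, b, c) satisfies n·(r - P) = 0,
i.e. ax + by + cz = a·x₀ + b·y₀ + c·z₀.
d = 0·5 + 0·(-2) + 1·4
  = 0 + 0 + 4
  = 4
Equation: z = 4

z = 4


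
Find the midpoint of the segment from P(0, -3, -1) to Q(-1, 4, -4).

M = ((x₁+x₂)/2, (y₁+y₂)/2, (z₁+z₂)/2)
  = ((0 - 1)/2, (-3 + 4)/2, (-1 - 4)/2)
  = (-1/2, 1/2, -5/2)
  = (-0.5, 0.5, -2.5)

(-0.5, 0.5, -2.5)


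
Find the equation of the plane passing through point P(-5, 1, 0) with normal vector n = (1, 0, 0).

The plane through P with normal n = (a, b, c) satisfies n·(r - P) = 0,
i.e. ax + by + cz = a·x₀ + b·y₀ + c·z₀.
d = 1·(-5) + 0·1 + 0·0
  = -5 + 0 + 0
  = -5
Equation: x = -5

x = -5


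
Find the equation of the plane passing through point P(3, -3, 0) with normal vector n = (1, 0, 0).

The plane through P with normal n = (a, b, c) satisfies n·(r - P) = 0,
i.e. ax + by + cz = a·x₀ + b·y₀ + c·z₀.
d = 1·3 + 0·(-3) + 0·0
  = 3 + 0 + 0
  = 3
Equation: x = 3

x = 3


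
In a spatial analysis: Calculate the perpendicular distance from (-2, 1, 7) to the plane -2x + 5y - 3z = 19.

distance = |a·x₀ + b·y₀ + c·z₀ - d| / √(a² + b² + c²)
  = |(-2)·(-2) + 5·1 + (-3)·7 - 19| / √((-2)² + 5² + (-3)²)
  = |4 + 5 - 21 - 19| / √(4 + 25 + 9)
  = |-31| / √38
  = 31 / 6.164
  ≈ 5.029

5.029


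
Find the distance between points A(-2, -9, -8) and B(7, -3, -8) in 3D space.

d = √[(x₂-x₁)² + (y₂-y₁)² + (z₂-z₁)²]
  = √[9² + 6² + 0²]
  = √[81 + 36 + 0]
  = √117
  ≈ 10.82

10.82


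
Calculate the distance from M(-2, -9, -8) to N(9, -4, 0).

d = √[(x₂-x₁)² + (y₂-y₁)² + (z₂-z₁)²]
  = √[11² + 5² + 8²]
  = √[121 + 25 + 64]
  = √210
  ≈ 14.49

14.49


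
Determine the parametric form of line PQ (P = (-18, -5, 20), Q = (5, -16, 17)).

Direction vector d = Q - P = (5 + 18, -16 + 5, 17 - 20) = (23, -11, -3)
Parametric form r = P + t·d:
x = -18 + 23t, y = -5 - 11t, z = 20 - 3t

x = -18 + 23t, y = -5 - 11t, z = 20 - 3t


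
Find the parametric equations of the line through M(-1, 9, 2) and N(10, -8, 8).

Direction vector d = N - M = (10 + 1, -8 - 9, 8 - 2) = (11, -17, 6)
Parametric form r = M + t·d:
x = -1 + 11t, y = 9 - 17t, z = 2 + 6t

x = -1 + 11t, y = 9 - 17t, z = 2 + 6t


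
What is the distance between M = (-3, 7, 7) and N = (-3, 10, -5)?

d = √[(x₂-x₁)² + (y₂-y₁)² + (z₂-z₁)²]
  = √[0² + 3² + (-12)²]
  = √[0 + 9 + 144]
  = √153
  ≈ 12.37

12.37


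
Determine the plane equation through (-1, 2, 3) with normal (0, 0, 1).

The plane through P with normal n = (a, b, c) satisfies n·(r - P) = 0,
i.e. ax + by + cz = a·x₀ + b·y₀ + c·z₀.
d = 0·(-1) + 0·2 + 1·3
  = 0 + 0 + 3
  = 3
Equation: z = 3

z = 3


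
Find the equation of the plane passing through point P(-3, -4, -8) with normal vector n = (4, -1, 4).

The plane through P with normal n = (a, b, c) satisfies n·(r - P) = 0,
i.e. ax + by + cz = a·x₀ + b·y₀ + c·z₀.
d = 4·(-3) + (-1)·(-4) + 4·(-8)
  = -12 + 4 - 32
  = -40
Equation: 4x - y + 4z = -40

4x - y + 4z = -40


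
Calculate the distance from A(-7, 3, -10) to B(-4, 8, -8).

d = √[(x₂-x₁)² + (y₂-y₁)² + (z₂-z₁)²]
  = √[3² + 5² + 2²]
  = √[9 + 25 + 4]
  = √38
  ≈ 6.164

6.164


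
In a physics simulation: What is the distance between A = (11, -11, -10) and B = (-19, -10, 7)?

d = √[(x₂-x₁)² + (y₂-y₁)² + (z₂-z₁)²]
  = √[(-30)² + 1² + 17²]
  = √[900 + 1 + 289]
  = √1190
  ≈ 34.5

34.5


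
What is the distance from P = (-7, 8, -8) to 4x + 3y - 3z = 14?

distance = |a·x₀ + b·y₀ + c·z₀ - d| / √(a² + b² + c²)
  = |4·(-7) + 3·8 + (-3)·(-8) - 14| / √(4² + 3² + (-3)²)
  = |-28 + 24 + 24 - 14| / √(16 + 9 + 9)
  = |6| / √34
  = 6 / 5.831
  ≈ 1.029

1.029


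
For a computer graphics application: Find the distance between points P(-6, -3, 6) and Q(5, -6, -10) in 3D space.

d = √[(x₂-x₁)² + (y₂-y₁)² + (z₂-z₁)²]
  = √[11² + (-3)² + (-16)²]
  = √[121 + 9 + 256]
  = √386
  ≈ 19.65

19.65


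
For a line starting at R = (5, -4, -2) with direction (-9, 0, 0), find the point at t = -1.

P(t) = R + t·d
  = (5 + (-9)·(-1), -4 + 0·(-1), -2 + 0·(-1))
  = (5 + 9, -4 + 0, -2 + 0)
  = (14, -4, -2)

(14, -4, -2)


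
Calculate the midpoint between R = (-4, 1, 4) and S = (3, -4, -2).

M = ((x₁+x₂)/2, (y₁+y₂)/2, (z₁+z₂)/2)
  = ((-4 + 3)/2, (1 - 4)/2, (4 - 2)/2)
  = (-1/2, -3/2, 2/2)
  = (-0.5, -1.5, 1)

(-0.5, -1.5, 1)


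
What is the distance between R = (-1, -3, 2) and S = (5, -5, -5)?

d = √[(x₂-x₁)² + (y₂-y₁)² + (z₂-z₁)²]
  = √[6² + (-2)² + (-7)²]
  = √[36 + 4 + 49]
  = √89
  ≈ 9.434

9.434


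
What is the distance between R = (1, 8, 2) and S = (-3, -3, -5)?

d = √[(x₂-x₁)² + (y₂-y₁)² + (z₂-z₁)²]
  = √[(-4)² + (-11)² + (-7)²]
  = √[16 + 121 + 49]
  = √186
  ≈ 13.64

13.64


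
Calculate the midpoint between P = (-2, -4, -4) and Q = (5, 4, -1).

M = ((x₁+x₂)/2, (y₁+y₂)/2, (z₁+z₂)/2)
  = ((-2 + 5)/2, (-4 + 4)/2, (-4 - 1)/2)
  = (3/2, 0/2, -5/2)
  = (1.5, 0, -2.5)

(1.5, 0, -2.5)


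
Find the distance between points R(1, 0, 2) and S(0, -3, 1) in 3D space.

d = √[(x₂-x₁)² + (y₂-y₁)² + (z₂-z₁)²]
  = √[(-1)² + (-3)² + (-1)²]
  = √[1 + 9 + 1]
  = √11
  ≈ 3.317

3.317


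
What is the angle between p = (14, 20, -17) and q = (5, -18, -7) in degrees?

p·q = 14·5 + 20·(-18) + (-17)·(-7) = 70 - 360 + 119 = -171
|p| = √(14² + 20² + (-17)²) = √885 ≈ 29.75
|q| = √(5² + (-18)² + (-7)²) = √398 ≈ 19.95
cos θ = (p·q)/(|p||q|) = -171/(29.75·19.95) ≈ -0.2881
θ = arccos(-0.2881) ≈ 106.7°

106.7°


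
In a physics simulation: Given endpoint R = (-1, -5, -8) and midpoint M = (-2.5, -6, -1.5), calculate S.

S = 2M - R
  = (2·(-2.5) - (-1), 2·(-6) - (-5), 2·(-1.5) - (-8))
  = (-5 + 1, -12 + 5, -3 + 8)
  = (-4, -7, 5)

(-4, -7, 5)


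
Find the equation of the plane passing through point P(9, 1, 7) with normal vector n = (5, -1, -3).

The plane through P with normal n = (a, b, c) satisfies n·(r - P) = 0,
i.e. ax + by + cz = a·x₀ + b·y₀ + c·z₀.
d = 5·9 + (-1)·1 + (-3)·7
  = 45 - 1 - 21
  = 23
Equation: 5x - y - 3z = 23

5x - y - 3z = 23


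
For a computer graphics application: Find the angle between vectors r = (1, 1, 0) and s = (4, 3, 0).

r·s = 1·4 + 1·3 + 0·0 = 4 + 3 + 0 = 7
|r| = √(1² + 1² + 0²) = √2 ≈ 1.414
|s| = √(4² + 3² + 0²) = √25 ≈ 5
cos θ = (r·s)/(|r||s|) = 7/(1.414·5) ≈ 0.9899
θ = arccos(0.9899) ≈ 8.13°

8.13°


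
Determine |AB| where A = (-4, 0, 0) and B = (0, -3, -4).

d = √[(x₂-x₁)² + (y₂-y₁)² + (z₂-z₁)²]
  = √[4² + (-3)² + (-4)²]
  = √[16 + 9 + 16]
  = √41
  ≈ 6.403

6.403


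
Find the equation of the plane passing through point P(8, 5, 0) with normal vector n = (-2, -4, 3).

The plane through P with normal n = (a, b, c) satisfies n·(r - P) = 0,
i.e. ax + by + cz = a·x₀ + b·y₀ + c·z₀.
d = (-2)·8 + (-4)·5 + 3·0
  = -16 - 20 + 0
  = -36
Equation: -2x - 4y + 3z = -36

-2x - 4y + 3z = -36


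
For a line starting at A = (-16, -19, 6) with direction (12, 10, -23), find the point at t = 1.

P(t) = A + t·d
  = (-16 + 12·1, -19 + 10·1, 6 + (-23)·1)
  = (-16 + 12, -19 + 10, 6 - 23)
  = (-4, -9, -17)

(-4, -9, -17)


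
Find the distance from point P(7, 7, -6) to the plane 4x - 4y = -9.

distance = |a·x₀ + b·y₀ + c·z₀ - d| / √(a² + b² + c²)
  = |4·7 + (-4)·7 + 0·(-6) - (-9)| / √(4² + (-4)² + 0²)
  = |28 - 28 + 0 + 9| / √(16 + 16 + 0)
  = |9| / √32
  = 9 / 5.657
  ≈ 1.591

1.591


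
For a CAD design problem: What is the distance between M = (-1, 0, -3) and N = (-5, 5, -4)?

d = √[(x₂-x₁)² + (y₂-y₁)² + (z₂-z₁)²]
  = √[(-4)² + 5² + (-1)²]
  = √[16 + 25 + 1]
  = √42
  ≈ 6.481

6.481


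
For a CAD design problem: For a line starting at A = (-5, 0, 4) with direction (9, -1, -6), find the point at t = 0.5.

P(t) = A + t·d
  = (-5 + 9·0.5, 0 + (-1)·0.5, 4 + (-6)·0.5)
  = (-5 + 4.5, 0 - 0.5, 4 - 3)
  = (-0.5, -0.5, 1)

(-0.5, -0.5, 1)


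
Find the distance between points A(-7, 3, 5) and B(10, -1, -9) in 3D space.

d = √[(x₂-x₁)² + (y₂-y₁)² + (z₂-z₁)²]
  = √[17² + (-4)² + (-14)²]
  = √[289 + 16 + 196]
  = √501
  ≈ 22.38

22.38


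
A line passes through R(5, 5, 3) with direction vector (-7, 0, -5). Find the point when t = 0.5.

P(t) = R + t·d
  = (5 + (-7)·0.5, 5 + 0·0.5, 3 + (-5)·0.5)
  = (5 - 3.5, 5 + 0, 3 - 2.5)
  = (1.5, 5, 0.5)

(1.5, 5, 0.5)


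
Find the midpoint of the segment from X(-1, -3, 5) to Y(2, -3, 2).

M = ((x₁+x₂)/2, (y₁+y₂)/2, (z₁+z₂)/2)
  = ((-1 + 2)/2, (-3 - 3)/2, (5 + 2)/2)
  = (1/2, -6/2, 7/2)
  = (0.5, -3, 3.5)

(0.5, -3, 3.5)


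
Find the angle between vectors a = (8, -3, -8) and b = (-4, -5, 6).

a·b = 8·(-4) + (-3)·(-5) + (-8)·6 = -32 + 15 - 48 = -65
|a| = √(8² + (-3)² + (-8)²) = √137 ≈ 11.7
|b| = √((-4)² + (-5)² + 6²) = √77 ≈ 8.775
cos θ = (a·b)/(|a||b|) = -65/(11.7·8.775) ≈ -0.6329
θ = arccos(-0.6329) ≈ 129.3°

129.3°


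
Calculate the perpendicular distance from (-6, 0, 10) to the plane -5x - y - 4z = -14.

distance = |a·x₀ + b·y₀ + c·z₀ - d| / √(a² + b² + c²)
  = |(-5)·(-6) + (-1)·0 + (-4)·10 - (-14)| / √((-5)² + (-1)² + (-4)²)
  = |30 + 0 - 40 + 14| / √(25 + 1 + 16)
  = |4| / √42
  = 4 / 6.481
  ≈ 0.6172

0.6172


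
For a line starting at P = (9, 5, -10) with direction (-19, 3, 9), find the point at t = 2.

P(t) = P + t·d
  = (9 + (-19)·2, 5 + 3·2, -10 + 9·2)
  = (9 - 38, 5 + 6, -10 + 18)
  = (-29, 11, 8)

(-29, 11, 8)


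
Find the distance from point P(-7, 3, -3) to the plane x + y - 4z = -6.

distance = |a·x₀ + b·y₀ + c·z₀ - d| / √(a² + b² + c²)
  = |1·(-7) + 1·3 + (-4)·(-3) - (-6)| / √(1² + 1² + (-4)²)
  = |-7 + 3 + 12 + 6| / √(1 + 1 + 16)
  = |14| / √18
  = 14 / 4.243
  ≈ 3.3

3.3


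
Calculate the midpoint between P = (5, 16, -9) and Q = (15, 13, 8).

M = ((x₁+x₂)/2, (y₁+y₂)/2, (z₁+z₂)/2)
  = ((5 + 15)/2, (16 + 13)/2, (-9 + 8)/2)
  = (20/2, 29/2, -1/2)
  = (10, 14.5, -0.5)

(10, 14.5, -0.5)


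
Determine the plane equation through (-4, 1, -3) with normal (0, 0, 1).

The plane through P with normal n = (a, b, c) satisfies n·(r - P) = 0,
i.e. ax + by + cz = a·x₀ + b·y₀ + c·z₀.
d = 0·(-4) + 0·1 + 1·(-3)
  = 0 + 0 - 3
  = -3
Equation: z = -3

z = -3


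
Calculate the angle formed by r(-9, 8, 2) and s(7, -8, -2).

r·s = (-9)·7 + 8·(-8) + 2·(-2) = -63 - 64 - 4 = -131
|r| = √((-9)² + 8² + 2²) = √149 ≈ 12.21
|s| = √(7² + (-8)² + (-2)²) = √117 ≈ 10.82
cos θ = (r·s)/(|r||s|) = -131/(12.21·10.82) ≈ -0.9922
θ = arccos(-0.9922) ≈ 172.8°

172.8°


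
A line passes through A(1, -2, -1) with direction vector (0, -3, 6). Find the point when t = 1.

P(t) = A + t·d
  = (1 + 0·1, -2 + (-3)·1, -1 + 6·1)
  = (1 + 0, -2 - 3, -1 + 6)
  = (1, -5, 5)

(1, -5, 5)


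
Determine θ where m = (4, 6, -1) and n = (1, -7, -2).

m·n = 4·1 + 6·(-7) + (-1)·(-2) = 4 - 42 + 2 = -36
|m| = √(4² + 6² + (-1)²) = √53 ≈ 7.28
|n| = √(1² + (-7)² + (-2)²) = √54 ≈ 7.348
cos θ = (m·n)/(|m||n|) = -36/(7.28·7.348) ≈ -0.6729
θ = arccos(-0.6729) ≈ 132.3°

132.3°


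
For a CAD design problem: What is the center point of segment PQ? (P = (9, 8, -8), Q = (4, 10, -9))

M = ((x₁+x₂)/2, (y₁+y₂)/2, (z₁+z₂)/2)
  = ((9 + 4)/2, (8 + 10)/2, (-8 - 9)/2)
  = (13/2, 18/2, -17/2)
  = (6.5, 9, -8.5)

(6.5, 9, -8.5)


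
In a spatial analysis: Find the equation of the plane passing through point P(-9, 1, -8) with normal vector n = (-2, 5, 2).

The plane through P with normal n = (a, b, c) satisfies n·(r - P) = 0,
i.e. ax + by + cz = a·x₀ + b·y₀ + c·z₀.
d = (-2)·(-9) + 5·1 + 2·(-8)
  = 18 + 5 - 16
  = 7
Equation: -2x + 5y + 2z = 7

-2x + 5y + 2z = 7


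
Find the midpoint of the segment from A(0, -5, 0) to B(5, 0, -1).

M = ((x₁+x₂)/2, (y₁+y₂)/2, (z₁+z₂)/2)
  = ((0 + 5)/2, (-5 + 0)/2, (0 - 1)/2)
  = (5/2, -5/2, -1/2)
  = (2.5, -2.5, -0.5)

(2.5, -2.5, -0.5)


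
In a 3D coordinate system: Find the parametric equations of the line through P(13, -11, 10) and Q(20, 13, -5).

Direction vector d = Q - P = (20 - 13, 13 + 11, -5 - 10) = (7, 24, -15)
Parametric form r = P + t·d:
x = 13 + 7t, y = -11 + 24t, z = 10 - 15t

x = 13 + 7t, y = -11 + 24t, z = 10 - 15t


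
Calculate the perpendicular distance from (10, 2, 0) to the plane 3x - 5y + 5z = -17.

distance = |a·x₀ + b·y₀ + c·z₀ - d| / √(a² + b² + c²)
  = |3·10 + (-5)·2 + 5·0 - (-17)| / √(3² + (-5)² + 5²)
  = |30 - 10 + 0 + 17| / √(9 + 25 + 25)
  = |37| / √59
  = 37 / 7.681
  ≈ 4.817

4.817


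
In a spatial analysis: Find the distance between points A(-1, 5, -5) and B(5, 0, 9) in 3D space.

d = √[(x₂-x₁)² + (y₂-y₁)² + (z₂-z₁)²]
  = √[6² + (-5)² + 14²]
  = √[36 + 25 + 196]
  = √257
  ≈ 16.03

16.03


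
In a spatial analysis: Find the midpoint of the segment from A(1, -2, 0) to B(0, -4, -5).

M = ((x₁+x₂)/2, (y₁+y₂)/2, (z₁+z₂)/2)
  = ((1 + 0)/2, (-2 - 4)/2, (0 - 5)/2)
  = (1/2, -6/2, -5/2)
  = (0.5, -3, -2.5)

(0.5, -3, -2.5)


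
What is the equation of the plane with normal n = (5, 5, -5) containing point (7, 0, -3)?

The plane through P with normal n = (a, b, c) satisfies n·(r - P) = 0,
i.e. ax + by + cz = a·x₀ + b·y₀ + c·z₀.
d = 5·7 + 5·0 + (-5)·(-3)
  = 35 + 0 + 15
  = 50
Equation: 5x + 5y - 5z = 50

5x + 5y - 5z = 50


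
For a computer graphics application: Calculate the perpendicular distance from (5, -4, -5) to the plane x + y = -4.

distance = |a·x₀ + b·y₀ + c·z₀ - d| / √(a² + b² + c²)
  = |1·5 + 1·(-4) + 0·(-5) - (-4)| / √(1² + 1² + 0²)
  = |5 - 4 + 0 + 4| / √(1 + 1 + 0)
  = |5| / √2
  = 5 / 1.414
  ≈ 3.536

3.536


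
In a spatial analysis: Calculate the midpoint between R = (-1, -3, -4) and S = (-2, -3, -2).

M = ((x₁+x₂)/2, (y₁+y₂)/2, (z₁+z₂)/2)
  = ((-1 - 2)/2, (-3 - 3)/2, (-4 - 2)/2)
  = (-3/2, -6/2, -6/2)
  = (-1.5, -3, -3)

(-1.5, -3, -3)


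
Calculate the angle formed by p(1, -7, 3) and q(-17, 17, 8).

p·q = 1·(-17) + (-7)·17 + 3·8 = -17 - 119 + 24 = -112
|p| = √(1² + (-7)² + 3²) = √59 ≈ 7.681
|q| = √((-17)² + 17² + 8²) = √642 ≈ 25.34
cos θ = (p·q)/(|p||q|) = -112/(7.681·25.34) ≈ -0.5755
θ = arccos(-0.5755) ≈ 125.1°

125.1°


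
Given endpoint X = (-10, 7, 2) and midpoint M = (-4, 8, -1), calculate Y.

Y = 2M - X
  = (2·(-4) - (-10), 2·8 - 7, 2·(-1) - 2)
  = (-8 + 10, 16 - 7, -2 - 2)
  = (2, 9, -4)

(2, 9, -4)


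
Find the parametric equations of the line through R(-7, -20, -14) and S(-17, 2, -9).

Direction vector d = S - R = (-17 + 7, 2 + 20, -9 + 14) = (-10, 22, 5)
Parametric form r = R + t·d:
x = -7 - 10t, y = -20 + 22t, z = -14 + 5t

x = -7 - 10t, y = -20 + 22t, z = -14 + 5t


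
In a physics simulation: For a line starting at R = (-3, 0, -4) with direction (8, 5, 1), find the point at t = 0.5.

P(t) = R + t·d
  = (-3 + 8·0.5, 0 + 5·0.5, -4 + 1·0.5)
  = (-3 + 4, 0 + 2.5, -4 + 0.5)
  = (1, 2.5, -3.5)

(1, 2.5, -3.5)


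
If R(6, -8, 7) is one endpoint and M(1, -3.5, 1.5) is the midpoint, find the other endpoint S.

S = 2M - R
  = (2·1 - 6, 2·(-3.5) - (-8), 2·1.5 - 7)
  = (2 - 6, -7 + 8, 3 - 7)
  = (-4, 1, -4)

(-4, 1, -4)


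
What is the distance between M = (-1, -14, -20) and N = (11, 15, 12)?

d = √[(x₂-x₁)² + (y₂-y₁)² + (z₂-z₁)²]
  = √[12² + 29² + 32²]
  = √[144 + 841 + 1024]
  = √2009
  ≈ 44.82

44.82


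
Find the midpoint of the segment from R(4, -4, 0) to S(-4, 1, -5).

M = ((x₁+x₂)/2, (y₁+y₂)/2, (z₁+z₂)/2)
  = ((4 - 4)/2, (-4 + 1)/2, (0 - 5)/2)
  = (0/2, -3/2, -5/2)
  = (0, -1.5, -2.5)

(0, -1.5, -2.5)


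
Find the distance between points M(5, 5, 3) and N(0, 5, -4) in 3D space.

d = √[(x₂-x₁)² + (y₂-y₁)² + (z₂-z₁)²]
  = √[(-5)² + 0² + (-7)²]
  = √[25 + 0 + 49]
  = √74
  ≈ 8.602

8.602


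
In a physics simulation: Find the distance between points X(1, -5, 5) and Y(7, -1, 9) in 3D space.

d = √[(x₂-x₁)² + (y₂-y₁)² + (z₂-z₁)²]
  = √[6² + 4² + 4²]
  = √[36 + 16 + 16]
  = √68
  ≈ 8.246

8.246


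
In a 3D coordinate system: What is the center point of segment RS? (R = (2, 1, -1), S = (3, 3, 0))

M = ((x₁+x₂)/2, (y₁+y₂)/2, (z₁+z₂)/2)
  = ((2 + 3)/2, (1 + 3)/2, (-1 + 0)/2)
  = (5/2, 4/2, -1/2)
  = (2.5, 2, -0.5)

(2.5, 2, -0.5)


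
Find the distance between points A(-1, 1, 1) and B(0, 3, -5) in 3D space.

d = √[(x₂-x₁)² + (y₂-y₁)² + (z₂-z₁)²]
  = √[1² + 2² + (-6)²]
  = √[1 + 4 + 36]
  = √41
  ≈ 6.403

6.403


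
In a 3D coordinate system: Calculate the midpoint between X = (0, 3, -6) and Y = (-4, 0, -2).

M = ((x₁+x₂)/2, (y₁+y₂)/2, (z₁+z₂)/2)
  = ((0 - 4)/2, (3 + 0)/2, (-6 - 2)/2)
  = (-4/2, 3/2, -8/2)
  = (-2, 1.5, -4)

(-2, 1.5, -4)


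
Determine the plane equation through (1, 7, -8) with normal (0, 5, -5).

The plane through P with normal n = (a, b, c) satisfies n·(r - P) = 0,
i.e. ax + by + cz = a·x₀ + b·y₀ + c·z₀.
d = 0·1 + 5·7 + (-5)·(-8)
  = 0 + 35 + 40
  = 75
Equation: 5y - 5z = 75

5y - 5z = 75


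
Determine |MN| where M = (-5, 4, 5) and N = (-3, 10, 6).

d = √[(x₂-x₁)² + (y₂-y₁)² + (z₂-z₁)²]
  = √[2² + 6² + 1²]
  = √[4 + 36 + 1]
  = √41
  ≈ 6.403

6.403


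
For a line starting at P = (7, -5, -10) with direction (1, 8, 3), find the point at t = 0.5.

P(t) = P + t·d
  = (7 + 1·0.5, -5 + 8·0.5, -10 + 3·0.5)
  = (7 + 0.5, -5 + 4, -10 + 1.5)
  = (7.5, -1, -8.5)

(7.5, -1, -8.5)


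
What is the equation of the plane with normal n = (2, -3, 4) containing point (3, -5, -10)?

The plane through P with normal n = (a, b, c) satisfies n·(r - P) = 0,
i.e. ax + by + cz = a·x₀ + b·y₀ + c·z₀.
d = 2·3 + (-3)·(-5) + 4·(-10)
  = 6 + 15 - 40
  = -19
Equation: 2x - 3y + 4z = -19

2x - 3y + 4z = -19


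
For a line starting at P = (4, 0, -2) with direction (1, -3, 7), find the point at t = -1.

P(t) = P + t·d
  = (4 + 1·(-1), 0 + (-3)·(-1), -2 + 7·(-1))
  = (4 - 1, 0 + 3, -2 - 7)
  = (3, 3, -9)

(3, 3, -9)


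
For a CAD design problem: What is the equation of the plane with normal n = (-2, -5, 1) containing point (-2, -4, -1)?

The plane through P with normal n = (a, b, c) satisfies n·(r - P) = 0,
i.e. ax + by + cz = a·x₀ + b·y₀ + c·z₀.
d = (-2)·(-2) + (-5)·(-4) + 1·(-1)
  = 4 + 20 - 1
  = 23
Equation: -2x - 5y + z = 23

-2x - 5y + z = 23


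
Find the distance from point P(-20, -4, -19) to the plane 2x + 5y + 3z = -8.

distance = |a·x₀ + b·y₀ + c·z₀ - d| / √(a² + b² + c²)
  = |2·(-20) + 5·(-4) + 3·(-19) - (-8)| / √(2² + 5² + 3²)
  = |-40 - 20 - 57 + 8| / √(4 + 25 + 9)
  = |-109| / √38
  = 109 / 6.164
  ≈ 17.68

17.68


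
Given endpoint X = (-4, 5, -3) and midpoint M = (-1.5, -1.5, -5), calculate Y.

Y = 2M - X
  = (2·(-1.5) - (-4), 2·(-1.5) - 5, 2·(-5) - (-3))
  = (-3 + 4, -3 - 5, -10 + 3)
  = (1, -8, -7)

(1, -8, -7)


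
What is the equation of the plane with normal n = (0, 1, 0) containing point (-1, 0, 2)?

The plane through P with normal n = (a, b, c) satisfies n·(r - P) = 0,
i.e. ax + by + cz = a·x₀ + b·y₀ + c·z₀.
d = 0·(-1) + 1·0 + 0·2
  = 0 + 0 + 0
  = 0
Equation: y = 0

y = 0


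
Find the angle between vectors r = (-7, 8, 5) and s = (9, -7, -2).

r·s = (-7)·9 + 8·(-7) + 5·(-2) = -63 - 56 - 10 = -129
|r| = √((-7)² + 8² + 5²) = √138 ≈ 11.75
|s| = √(9² + (-7)² + (-2)²) = √134 ≈ 11.58
cos θ = (r·s)/(|r||s|) = -129/(11.75·11.58) ≈ -0.9486
θ = arccos(-0.9486) ≈ 161.6°

161.6°


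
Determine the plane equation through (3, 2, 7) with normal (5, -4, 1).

The plane through P with normal n = (a, b, c) satisfies n·(r - P) = 0,
i.e. ax + by + cz = a·x₀ + b·y₀ + c·z₀.
d = 5·3 + (-4)·2 + 1·7
  = 15 - 8 + 7
  = 14
Equation: 5x - 4y + z = 14

5x - 4y + z = 14


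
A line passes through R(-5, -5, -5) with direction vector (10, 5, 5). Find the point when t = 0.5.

P(t) = R + t·d
  = (-5 + 10·0.5, -5 + 5·0.5, -5 + 5·0.5)
  = (-5 + 5, -5 + 2.5, -5 + 2.5)
  = (0, -2.5, -2.5)

(0, -2.5, -2.5)


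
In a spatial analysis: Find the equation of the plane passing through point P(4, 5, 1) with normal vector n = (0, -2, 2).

The plane through P with normal n = (a, b, c) satisfies n·(r - P) = 0,
i.e. ax + by + cz = a·x₀ + b·y₀ + c·z₀.
d = 0·4 + (-2)·5 + 2·1
  = 0 - 10 + 2
  = -8
Equation: -2y + 2z = -8

-2y + 2z = -8


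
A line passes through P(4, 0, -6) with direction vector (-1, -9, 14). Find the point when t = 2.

P(t) = P + t·d
  = (4 + (-1)·2, 0 + (-9)·2, -6 + 14·2)
  = (4 - 2, 0 - 18, -6 + 28)
  = (2, -18, 22)

(2, -18, 22)


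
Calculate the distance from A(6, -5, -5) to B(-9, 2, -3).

d = √[(x₂-x₁)² + (y₂-y₁)² + (z₂-z₁)²]
  = √[(-15)² + 7² + 2²]
  = √[225 + 49 + 4]
  = √278
  ≈ 16.67

16.67


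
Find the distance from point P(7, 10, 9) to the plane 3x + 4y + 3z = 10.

distance = |a·x₀ + b·y₀ + c·z₀ - d| / √(a² + b² + c²)
  = |3·7 + 4·10 + 3·9 - 10| / √(3² + 4² + 3²)
  = |21 + 40 + 27 - 10| / √(9 + 16 + 9)
  = |78| / √34
  = 78 / 5.831
  ≈ 13.38

13.38


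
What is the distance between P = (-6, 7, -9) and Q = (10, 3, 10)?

d = √[(x₂-x₁)² + (y₂-y₁)² + (z₂-z₁)²]
  = √[16² + (-4)² + 19²]
  = √[256 + 16 + 361]
  = √633
  ≈ 25.16

25.16


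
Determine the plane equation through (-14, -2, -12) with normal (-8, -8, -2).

The plane through P with normal n = (a, b, c) satisfies n·(r - P) = 0,
i.e. ax + by + cz = a·x₀ + b·y₀ + c·z₀.
d = (-8)·(-14) + (-8)·(-2) + (-2)·(-12)
  = 112 + 16 + 24
  = 152
Equation: -8x - 8y - 2z = 152

-8x - 8y - 2z = 152


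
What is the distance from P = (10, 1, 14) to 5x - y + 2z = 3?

distance = |a·x₀ + b·y₀ + c·z₀ - d| / √(a² + b² + c²)
  = |5·10 + (-1)·1 + 2·14 - 3| / √(5² + (-1)² + 2²)
  = |50 - 1 + 28 - 3| / √(25 + 1 + 4)
  = |74| / √30
  = 74 / 5.477
  ≈ 13.51

13.51


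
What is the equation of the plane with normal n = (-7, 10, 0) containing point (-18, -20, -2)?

The plane through P with normal n = (a, b, c) satisfies n·(r - P) = 0,
i.e. ax + by + cz = a·x₀ + b·y₀ + c·z₀.
d = (-7)·(-18) + 10·(-20) + 0·(-2)
  = 126 - 200 + 0
  = -74
Equation: -7x + 10y = -74

-7x + 10y = -74


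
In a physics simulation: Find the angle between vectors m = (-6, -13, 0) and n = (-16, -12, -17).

m·n = (-6)·(-16) + (-13)·(-12) + 0·(-17) = 96 + 156 + 0 = 252
|m| = √((-6)² + (-13)² + 0²) = √205 ≈ 14.32
|n| = √((-16)² + (-12)² + (-17)²) = √689 ≈ 26.25
cos θ = (m·n)/(|m||n|) = 252/(14.32·26.25) ≈ 0.6705
θ = arccos(0.6705) ≈ 47.89°

47.89°


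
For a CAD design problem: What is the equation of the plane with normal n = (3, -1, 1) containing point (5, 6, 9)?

The plane through P with normal n = (a, b, c) satisfies n·(r - P) = 0,
i.e. ax + by + cz = a·x₀ + b·y₀ + c·z₀.
d = 3·5 + (-1)·6 + 1·9
  = 15 - 6 + 9
  = 18
Equation: 3x - y + z = 18

3x - y + z = 18


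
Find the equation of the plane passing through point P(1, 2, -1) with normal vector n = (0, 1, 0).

The plane through P with normal n = (a, b, c) satisfies n·(r - P) = 0,
i.e. ax + by + cz = a·x₀ + b·y₀ + c·z₀.
d = 0·1 + 1·2 + 0·(-1)
  = 0 + 2 + 0
  = 2
Equation: y = 2

y = 2


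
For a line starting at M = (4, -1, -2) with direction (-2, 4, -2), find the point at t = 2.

P(t) = M + t·d
  = (4 + (-2)·2, -1 + 4·2, -2 + (-2)·2)
  = (4 - 4, -1 + 8, -2 - 4)
  = (0, 7, -6)

(0, 7, -6)


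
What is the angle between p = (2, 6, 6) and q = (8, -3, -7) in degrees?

p·q = 2·8 + 6·(-3) + 6·(-7) = 16 - 18 - 42 = -44
|p| = √(2² + 6² + 6²) = √76 ≈ 8.718
|q| = √(8² + (-3)² + (-7)²) = √122 ≈ 11.05
cos θ = (p·q)/(|p||q|) = -44/(8.718·11.05) ≈ -0.4569
θ = arccos(-0.4569) ≈ 117.2°

117.2°


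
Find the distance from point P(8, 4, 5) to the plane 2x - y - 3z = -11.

distance = |a·x₀ + b·y₀ + c·z₀ - d| / √(a² + b² + c²)
  = |2·8 + (-1)·4 + (-3)·5 - (-11)| / √(2² + (-1)² + (-3)²)
  = |16 - 4 - 15 + 11| / √(4 + 1 + 9)
  = |8| / √14
  = 8 / 3.742
  ≈ 2.138

2.138


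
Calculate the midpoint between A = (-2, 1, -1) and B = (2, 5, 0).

M = ((x₁+x₂)/2, (y₁+y₂)/2, (z₁+z₂)/2)
  = ((-2 + 2)/2, (1 + 5)/2, (-1 + 0)/2)
  = (0/2, 6/2, -1/2)
  = (0, 3, -0.5)

(0, 3, -0.5)


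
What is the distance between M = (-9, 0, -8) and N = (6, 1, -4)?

d = √[(x₂-x₁)² + (y₂-y₁)² + (z₂-z₁)²]
  = √[15² + 1² + 4²]
  = √[225 + 1 + 16]
  = √242
  ≈ 15.56

15.56


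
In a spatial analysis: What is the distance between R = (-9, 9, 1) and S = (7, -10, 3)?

d = √[(x₂-x₁)² + (y₂-y₁)² + (z₂-z₁)²]
  = √[16² + (-19)² + 2²]
  = √[256 + 361 + 4]
  = √621
  ≈ 24.92

24.92


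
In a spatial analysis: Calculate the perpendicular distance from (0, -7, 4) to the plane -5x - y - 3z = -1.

distance = |a·x₀ + b·y₀ + c·z₀ - d| / √(a² + b² + c²)
  = |(-5)·0 + (-1)·(-7) + (-3)·4 - (-1)| / √((-5)² + (-1)² + (-3)²)
  = |0 + 7 - 12 + 1| / √(25 + 1 + 9)
  = |-4| / √35
  = 4 / 5.916
  ≈ 0.6761

0.6761


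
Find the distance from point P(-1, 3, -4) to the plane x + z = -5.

distance = |a·x₀ + b·y₀ + c·z₀ - d| / √(a² + b² + c²)
  = |1·(-1) + 0·3 + 1·(-4) - (-5)| / √(1² + 0² + 1²)
  = |-1 + 0 - 4 + 5| / √(1 + 0 + 1)
  = |0| / √2
  = 0 / 1.414
  ≈ 0

0


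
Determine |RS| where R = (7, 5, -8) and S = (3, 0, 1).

d = √[(x₂-x₁)² + (y₂-y₁)² + (z₂-z₁)²]
  = √[(-4)² + (-5)² + 9²]
  = √[16 + 25 + 81]
  = √122
  ≈ 11.05

11.05


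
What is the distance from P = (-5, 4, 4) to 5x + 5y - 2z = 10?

distance = |a·x₀ + b·y₀ + c·z₀ - d| / √(a² + b² + c²)
  = |5·(-5) + 5·4 + (-2)·4 - 10| / √(5² + 5² + (-2)²)
  = |-25 + 20 - 8 - 10| / √(25 + 25 + 4)
  = |-23| / √54
  = 23 / 7.348
  ≈ 3.13

3.13


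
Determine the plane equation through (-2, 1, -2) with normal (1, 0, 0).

The plane through P with normal n = (a, b, c) satisfies n·(r - P) = 0,
i.e. ax + by + cz = a·x₀ + b·y₀ + c·z₀.
d = 1·(-2) + 0·1 + 0·(-2)
  = -2 + 0 + 0
  = -2
Equation: x = -2

x = -2


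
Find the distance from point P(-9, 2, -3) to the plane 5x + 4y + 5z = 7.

distance = |a·x₀ + b·y₀ + c·z₀ - d| / √(a² + b² + c²)
  = |5·(-9) + 4·2 + 5·(-3) - 7| / √(5² + 4² + 5²)
  = |-45 + 8 - 15 - 7| / √(25 + 16 + 25)
  = |-59| / √66
  = 59 / 8.124
  ≈ 7.262

7.262


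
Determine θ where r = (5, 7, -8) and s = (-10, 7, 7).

r·s = 5·(-10) + 7·7 + (-8)·7 = -50 + 49 - 56 = -57
|r| = √(5² + 7² + (-8)²) = √138 ≈ 11.75
|s| = √((-10)² + 7² + 7²) = √198 ≈ 14.07
cos θ = (r·s)/(|r||s|) = -57/(11.75·14.07) ≈ -0.3448
θ = arccos(-0.3448) ≈ 110.2°

110.2°


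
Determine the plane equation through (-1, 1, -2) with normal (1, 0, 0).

The plane through P with normal n = (a, b, c) satisfies n·(r - P) = 0,
i.e. ax + by + cz = a·x₀ + b·y₀ + c·z₀.
d = 1·(-1) + 0·1 + 0·(-2)
  = -1 + 0 + 0
  = -1
Equation: x = -1

x = -1


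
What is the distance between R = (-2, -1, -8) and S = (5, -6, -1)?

d = √[(x₂-x₁)² + (y₂-y₁)² + (z₂-z₁)²]
  = √[7² + (-5)² + 7²]
  = √[49 + 25 + 49]
  = √123
  ≈ 11.09

11.09


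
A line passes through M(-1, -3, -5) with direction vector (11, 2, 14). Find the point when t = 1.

P(t) = M + t·d
  = (-1 + 11·1, -3 + 2·1, -5 + 14·1)
  = (-1 + 11, -3 + 2, -5 + 14)
  = (10, -1, 9)

(10, -1, 9)


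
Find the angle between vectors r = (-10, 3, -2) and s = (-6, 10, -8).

r·s = (-10)·(-6) + 3·10 + (-2)·(-8) = 60 + 30 + 16 = 106
|r| = √((-10)² + 3² + (-2)²) = √113 ≈ 10.63
|s| = √((-6)² + 10² + (-8)²) = √200 ≈ 14.14
cos θ = (r·s)/(|r||s|) = 106/(10.63·14.14) ≈ 0.7051
θ = arccos(0.7051) ≈ 45.16°

45.16°


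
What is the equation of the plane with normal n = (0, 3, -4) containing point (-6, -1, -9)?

The plane through P with normal n = (a, b, c) satisfies n·(r - P) = 0,
i.e. ax + by + cz = a·x₀ + b·y₀ + c·z₀.
d = 0·(-6) + 3·(-1) + (-4)·(-9)
  = 0 - 3 + 36
  = 33
Equation: 3y - 4z = 33

3y - 4z = 33


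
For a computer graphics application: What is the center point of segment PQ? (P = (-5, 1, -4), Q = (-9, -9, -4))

M = ((x₁+x₂)/2, (y₁+y₂)/2, (z₁+z₂)/2)
  = ((-5 - 9)/2, (1 - 9)/2, (-4 - 4)/2)
  = (-14/2, -8/2, -8/2)
  = (-7, -4, -4)

(-7, -4, -4)


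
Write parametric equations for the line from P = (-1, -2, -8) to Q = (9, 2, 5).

Direction vector d = Q - P = (9 + 1, 2 + 2, 5 + 8) = (10, 4, 13)
Parametric form r = P + t·d:
x = -1 + 10t, y = -2 + 4t, z = -8 + 13t

x = -1 + 10t, y = -2 + 4t, z = -8 + 13t


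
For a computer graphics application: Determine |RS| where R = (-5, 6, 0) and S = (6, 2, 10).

d = √[(x₂-x₁)² + (y₂-y₁)² + (z₂-z₁)²]
  = √[11² + (-4)² + 10²]
  = √[121 + 16 + 100]
  = √237
  ≈ 15.39

15.39


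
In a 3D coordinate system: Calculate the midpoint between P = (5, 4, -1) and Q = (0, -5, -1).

M = ((x₁+x₂)/2, (y₁+y₂)/2, (z₁+z₂)/2)
  = ((5 + 0)/2, (4 - 5)/2, (-1 - 1)/2)
  = (5/2, -1/2, -2/2)
  = (2.5, -0.5, -1)

(2.5, -0.5, -1)


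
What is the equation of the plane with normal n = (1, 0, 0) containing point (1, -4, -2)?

The plane through P with normal n = (a, b, c) satisfies n·(r - P) = 0,
i.e. ax + by + cz = a·x₀ + b·y₀ + c·z₀.
d = 1·1 + 0·(-4) + 0·(-2)
  = 1 + 0 + 0
  = 1
Equation: x = 1

x = 1


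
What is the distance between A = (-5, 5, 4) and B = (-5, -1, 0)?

d = √[(x₂-x₁)² + (y₂-y₁)² + (z₂-z₁)²]
  = √[0² + (-6)² + (-4)²]
  = √[0 + 36 + 16]
  = √52
  ≈ 7.211

7.211


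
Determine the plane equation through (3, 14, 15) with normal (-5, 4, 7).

The plane through P with normal n = (a, b, c) satisfies n·(r - P) = 0,
i.e. ax + by + cz = a·x₀ + b·y₀ + c·z₀.
d = (-5)·3 + 4·14 + 7·15
  = -15 + 56 + 105
  = 146
Equation: -5x + 4y + 7z = 146

-5x + 4y + 7z = 146


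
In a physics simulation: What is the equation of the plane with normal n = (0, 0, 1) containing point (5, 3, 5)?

The plane through P with normal n = (a, b, c) satisfies n·(r - P) = 0,
i.e. ax + by + cz = a·x₀ + b·y₀ + c·z₀.
d = 0·5 + 0·3 + 1·5
  = 0 + 0 + 5
  = 5
Equation: z = 5

z = 5


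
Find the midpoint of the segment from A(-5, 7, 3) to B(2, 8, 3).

M = ((x₁+x₂)/2, (y₁+y₂)/2, (z₁+z₂)/2)
  = ((-5 + 2)/2, (7 + 8)/2, (3 + 3)/2)
  = (-3/2, 15/2, 6/2)
  = (-1.5, 7.5, 3)

(-1.5, 7.5, 3)


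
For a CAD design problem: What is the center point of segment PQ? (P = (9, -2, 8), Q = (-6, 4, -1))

M = ((x₁+x₂)/2, (y₁+y₂)/2, (z₁+z₂)/2)
  = ((9 - 6)/2, (-2 + 4)/2, (8 - 1)/2)
  = (3/2, 2/2, 7/2)
  = (1.5, 1, 3.5)

(1.5, 1, 3.5)


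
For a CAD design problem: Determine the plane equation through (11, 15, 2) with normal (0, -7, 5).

The plane through P with normal n = (a, b, c) satisfies n·(r - P) = 0,
i.e. ax + by + cz = a·x₀ + b·y₀ + c·z₀.
d = 0·11 + (-7)·15 + 5·2
  = 0 - 105 + 10
  = -95
Equation: -7y + 5z = -95

-7y + 5z = -95


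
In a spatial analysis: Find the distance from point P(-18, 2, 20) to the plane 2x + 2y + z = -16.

distance = |a·x₀ + b·y₀ + c·z₀ - d| / √(a² + b² + c²)
  = |2·(-18) + 2·2 + 1·20 - (-16)| / √(2² + 2² + 1²)
  = |-36 + 4 + 20 + 16| / √(4 + 4 + 1)
  = |4| / √9
  = 4 / 3
  ≈ 1.333

1.333


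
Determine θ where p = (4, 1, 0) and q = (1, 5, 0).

p·q = 4·1 + 1·5 + 0·0 = 4 + 5 + 0 = 9
|p| = √(4² + 1² + 0²) = √17 ≈ 4.123
|q| = √(1² + 5² + 0²) = √26 ≈ 5.099
cos θ = (p·q)/(|p||q|) = 9/(4.123·5.099) ≈ 0.4281
θ = arccos(0.4281) ≈ 64.65°

64.65°


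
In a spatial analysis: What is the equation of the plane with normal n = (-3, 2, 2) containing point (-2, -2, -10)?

The plane through P with normal n = (a, b, c) satisfies n·(r - P) = 0,
i.e. ax + by + cz = a·x₀ + b·y₀ + c·z₀.
d = (-3)·(-2) + 2·(-2) + 2·(-10)
  = 6 - 4 - 20
  = -18
Equation: -3x + 2y + 2z = -18

-3x + 2y + 2z = -18


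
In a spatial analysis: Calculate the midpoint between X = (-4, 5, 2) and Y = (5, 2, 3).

M = ((x₁+x₂)/2, (y₁+y₂)/2, (z₁+z₂)/2)
  = ((-4 + 5)/2, (5 + 2)/2, (2 + 3)/2)
  = (1/2, 7/2, 5/2)
  = (0.5, 3.5, 2.5)

(0.5, 3.5, 2.5)


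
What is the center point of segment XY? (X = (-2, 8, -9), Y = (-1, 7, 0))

M = ((x₁+x₂)/2, (y₁+y₂)/2, (z₁+z₂)/2)
  = ((-2 - 1)/2, (8 + 7)/2, (-9 + 0)/2)
  = (-3/2, 15/2, -9/2)
  = (-1.5, 7.5, -4.5)

(-1.5, 7.5, -4.5)


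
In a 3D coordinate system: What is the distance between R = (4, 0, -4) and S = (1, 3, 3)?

d = √[(x₂-x₁)² + (y₂-y₁)² + (z₂-z₁)²]
  = √[(-3)² + 3² + 7²]
  = √[9 + 9 + 49]
  = √67
  ≈ 8.185

8.185


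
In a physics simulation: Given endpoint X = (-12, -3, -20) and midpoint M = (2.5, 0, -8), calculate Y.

Y = 2M - X
  = (2·2.5 - (-12), 2·0 - (-3), 2·(-8) - (-20))
  = (5 + 12, 0 + 3, -16 + 20)
  = (17, 3, 4)

(17, 3, 4)


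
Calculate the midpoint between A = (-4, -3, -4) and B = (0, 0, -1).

M = ((x₁+x₂)/2, (y₁+y₂)/2, (z₁+z₂)/2)
  = ((-4 + 0)/2, (-3 + 0)/2, (-4 - 1)/2)
  = (-4/2, -3/2, -5/2)
  = (-2, -1.5, -2.5)

(-2, -1.5, -2.5)


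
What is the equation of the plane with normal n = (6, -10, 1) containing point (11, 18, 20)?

The plane through P with normal n = (a, b, c) satisfies n·(r - P) = 0,
i.e. ax + by + cz = a·x₀ + b·y₀ + c·z₀.
d = 6·11 + (-10)·18 + 1·20
  = 66 - 180 + 20
  = -94
Equation: 6x - 10y + z = -94

6x - 10y + z = -94


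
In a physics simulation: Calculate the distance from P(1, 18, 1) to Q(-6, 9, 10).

d = √[(x₂-x₁)² + (y₂-y₁)² + (z₂-z₁)²]
  = √[(-7)² + (-9)² + 9²]
  = √[49 + 81 + 81]
  = √211
  ≈ 14.53

14.53


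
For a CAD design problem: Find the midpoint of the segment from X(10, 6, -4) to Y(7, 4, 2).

M = ((x₁+x₂)/2, (y₁+y₂)/2, (z₁+z₂)/2)
  = ((10 + 7)/2, (6 + 4)/2, (-4 + 2)/2)
  = (17/2, 10/2, -2/2)
  = (8.5, 5, -1)

(8.5, 5, -1)


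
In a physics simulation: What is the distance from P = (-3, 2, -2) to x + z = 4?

distance = |a·x₀ + b·y₀ + c·z₀ - d| / √(a² + b² + c²)
  = |1·(-3) + 0·2 + 1·(-2) - 4| / √(1² + 0² + 1²)
  = |-3 + 0 - 2 - 4| / √(1 + 0 + 1)
  = |-9| / √2
  = 9 / 1.414
  ≈ 6.364

6.364


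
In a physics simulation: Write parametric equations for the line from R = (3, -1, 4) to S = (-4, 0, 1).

Direction vector d = S - R = (-4 - 3, 0 + 1, 1 - 4) = (-7, 1, -3)
Parametric form r = R + t·d:
x = 3 - 7t, y = -1 + t, z = 4 - 3t

x = 3 - 7t, y = -1 + t, z = 4 - 3t


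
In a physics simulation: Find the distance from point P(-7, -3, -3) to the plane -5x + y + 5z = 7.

distance = |a·x₀ + b·y₀ + c·z₀ - d| / √(a² + b² + c²)
  = |(-5)·(-7) + 1·(-3) + 5·(-3) - 7| / √((-5)² + 1² + 5²)
  = |35 - 3 - 15 - 7| / √(25 + 1 + 25)
  = |10| / √51
  = 10 / 7.141
  ≈ 1.4

1.4


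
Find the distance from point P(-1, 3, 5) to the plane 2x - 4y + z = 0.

distance = |a·x₀ + b·y₀ + c·z₀ - d| / √(a² + b² + c²)
  = |2·(-1) + (-4)·3 + 1·5 - 0| / √(2² + (-4)² + 1²)
  = |-2 - 12 + 5 + 0| / √(4 + 16 + 1)
  = |-9| / √21
  = 9 / 4.583
  ≈ 1.964

1.964


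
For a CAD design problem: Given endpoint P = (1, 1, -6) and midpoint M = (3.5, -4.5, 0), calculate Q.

Q = 2M - P
  = (2·3.5 - 1, 2·(-4.5) - 1, 2·0 - (-6))
  = (7 - 1, -9 - 1, 0 + 6)
  = (6, -10, 6)

(6, -10, 6)


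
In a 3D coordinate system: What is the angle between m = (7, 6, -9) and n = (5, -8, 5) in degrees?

m·n = 7·5 + 6·(-8) + (-9)·5 = 35 - 48 - 45 = -58
|m| = √(7² + 6² + (-9)²) = √166 ≈ 12.88
|n| = √(5² + (-8)² + 5²) = √114 ≈ 10.68
cos θ = (m·n)/(|m||n|) = -58/(12.88·10.68) ≈ -0.4216
θ = arccos(-0.4216) ≈ 114.9°

114.9°


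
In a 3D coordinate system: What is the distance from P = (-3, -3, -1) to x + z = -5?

distance = |a·x₀ + b·y₀ + c·z₀ - d| / √(a² + b² + c²)
  = |1·(-3) + 0·(-3) + 1·(-1) - (-5)| / √(1² + 0² + 1²)
  = |-3 + 0 - 1 + 5| / √(1 + 0 + 1)
  = |1| / √2
  = 1 / 1.414
  ≈ 0.7071

0.7071


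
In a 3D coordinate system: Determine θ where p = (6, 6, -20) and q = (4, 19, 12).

p·q = 6·4 + 6·19 + (-20)·12 = 24 + 114 - 240 = -102
|p| = √(6² + 6² + (-20)²) = √472 ≈ 21.73
|q| = √(4² + 19² + 12²) = √521 ≈ 22.83
cos θ = (p·q)/(|p||q|) = -102/(21.73·22.83) ≈ -0.2057
θ = arccos(-0.2057) ≈ 101.9°

101.9°


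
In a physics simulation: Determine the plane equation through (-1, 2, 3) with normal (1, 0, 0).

The plane through P with normal n = (a, b, c) satisfies n·(r - P) = 0,
i.e. ax + by + cz = a·x₀ + b·y₀ + c·z₀.
d = 1·(-1) + 0·2 + 0·3
  = -1 + 0 + 0
  = -1
Equation: x = -1

x = -1


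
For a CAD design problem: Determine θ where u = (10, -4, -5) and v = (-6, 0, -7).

u·v = 10·(-6) + (-4)·0 + (-5)·(-7) = -60 + 0 + 35 = -25
|u| = √(10² + (-4)² + (-5)²) = √141 ≈ 11.87
|v| = √((-6)² + 0² + (-7)²) = √85 ≈ 9.22
cos θ = (u·v)/(|u||v|) = -25/(11.87·9.22) ≈ -0.2284
θ = arccos(-0.2284) ≈ 103.2°

103.2°
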